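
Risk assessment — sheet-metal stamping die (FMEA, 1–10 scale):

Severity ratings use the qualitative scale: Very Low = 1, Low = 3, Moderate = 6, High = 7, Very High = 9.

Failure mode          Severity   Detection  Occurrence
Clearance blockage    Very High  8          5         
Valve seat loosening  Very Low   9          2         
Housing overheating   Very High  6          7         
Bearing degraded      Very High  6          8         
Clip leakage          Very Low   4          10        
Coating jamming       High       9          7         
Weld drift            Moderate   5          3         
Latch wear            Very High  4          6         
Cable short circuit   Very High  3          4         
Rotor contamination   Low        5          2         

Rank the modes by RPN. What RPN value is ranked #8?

40

RPN = Severity × Occurrence × Detection:
  Clearance blockage: 9 × 5 × 8 = 360
  Valve seat loosening: 1 × 2 × 9 = 18
  Housing overheating: 9 × 7 × 6 = 378
  Bearing degraded: 9 × 8 × 6 = 432
  Clip leakage: 1 × 10 × 4 = 40
  Coating jamming: 7 × 7 × 9 = 441
  Weld drift: 6 × 3 × 5 = 90
  Latch wear: 9 × 6 × 4 = 216
  Cable short circuit: 9 × 4 × 3 = 108
  Rotor contamination: 3 × 2 × 5 = 30
Sorted descending: 441, 432, 378, 360, 216, 108, 90, 40, 30, 18.
The eighth-highest RPN is 40 (Clip leakage).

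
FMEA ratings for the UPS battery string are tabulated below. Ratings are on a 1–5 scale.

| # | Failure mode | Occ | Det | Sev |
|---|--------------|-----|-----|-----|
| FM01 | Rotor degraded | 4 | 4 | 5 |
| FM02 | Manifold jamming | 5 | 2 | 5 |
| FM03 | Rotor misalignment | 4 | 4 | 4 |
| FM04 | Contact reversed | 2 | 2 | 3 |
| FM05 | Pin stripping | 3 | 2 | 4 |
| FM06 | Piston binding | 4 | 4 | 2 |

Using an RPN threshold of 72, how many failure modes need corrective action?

RPN = Severity × Occurrence × Detection:
  FM01: 5 × 4 × 4 = 80
  FM02: 5 × 5 × 2 = 50
  FM03: 4 × 4 × 4 = 64
  FM04: 3 × 2 × 2 = 12
  FM05: 4 × 3 × 2 = 24
  FM06: 2 × 4 × 4 = 32
Modes with RPN ≥ 72: FM01 (80) → 1.

1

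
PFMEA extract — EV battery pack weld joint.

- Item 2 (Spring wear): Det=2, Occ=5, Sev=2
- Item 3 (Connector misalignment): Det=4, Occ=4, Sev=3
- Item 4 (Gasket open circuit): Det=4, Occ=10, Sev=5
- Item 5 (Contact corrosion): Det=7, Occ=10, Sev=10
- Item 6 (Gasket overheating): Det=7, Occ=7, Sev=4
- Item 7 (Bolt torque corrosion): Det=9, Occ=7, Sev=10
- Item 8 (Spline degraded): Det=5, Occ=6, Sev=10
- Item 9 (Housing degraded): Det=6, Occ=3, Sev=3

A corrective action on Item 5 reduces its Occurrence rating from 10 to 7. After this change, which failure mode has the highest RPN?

Item 7

RPN = Severity × Occurrence × Detection:
  Item 2: 2 × 5 × 2 = 20
  Item 3: 3 × 4 × 4 = 48
  Item 4: 5 × 10 × 4 = 200
  Item 5: 10 × 10 × 7 = 700
  Item 6: 4 × 7 × 7 = 196
  Item 7: 10 × 7 × 9 = 630
  Item 8: 10 × 6 × 5 = 300
  Item 9: 3 × 3 × 6 = 54
After action: Item 5 → 10 × 7 × 7 = 490.
Revised RPNs: Item 7=630, Item 5=490, Item 8=300, Item 4=200, Item 6=196, Item 9=54, Item 3=48, Item 2=20.
Highest is now Item 7 (630).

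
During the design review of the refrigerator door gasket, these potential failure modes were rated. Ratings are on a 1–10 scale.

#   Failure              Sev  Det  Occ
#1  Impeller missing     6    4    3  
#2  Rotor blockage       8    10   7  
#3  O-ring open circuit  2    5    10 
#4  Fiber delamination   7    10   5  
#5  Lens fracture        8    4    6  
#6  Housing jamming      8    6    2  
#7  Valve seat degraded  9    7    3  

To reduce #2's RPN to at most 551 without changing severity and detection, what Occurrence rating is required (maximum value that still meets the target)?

#2: S=8, O=7, D=10 → current RPN = 560.
Fixed product = 80. Need 80 × O ≤ 551, so O ≤ 551/80 = 6.89.
Maximum integer Occurrence rating = 6 (gives RPN 480; O=7 would give 560 > 551).

6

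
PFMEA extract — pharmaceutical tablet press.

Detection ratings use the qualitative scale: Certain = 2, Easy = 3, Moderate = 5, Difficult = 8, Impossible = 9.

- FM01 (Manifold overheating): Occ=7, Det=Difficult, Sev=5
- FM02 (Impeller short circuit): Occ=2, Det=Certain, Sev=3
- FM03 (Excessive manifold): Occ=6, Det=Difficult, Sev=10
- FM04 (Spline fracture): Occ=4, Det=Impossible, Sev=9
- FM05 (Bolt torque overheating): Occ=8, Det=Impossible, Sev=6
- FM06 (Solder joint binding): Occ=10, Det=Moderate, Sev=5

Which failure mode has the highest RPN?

FM03

RPN = Severity × Occurrence × Detection:
  FM01: 5 × 7 × 8 = 280
  FM02: 3 × 2 × 2 = 12
  FM03: 10 × 6 × 8 = 480
  FM04: 9 × 4 × 9 = 324
  FM05: 6 × 8 × 9 = 432
  FM06: 5 × 10 × 5 = 250
Highest RPN is 480 → FM03.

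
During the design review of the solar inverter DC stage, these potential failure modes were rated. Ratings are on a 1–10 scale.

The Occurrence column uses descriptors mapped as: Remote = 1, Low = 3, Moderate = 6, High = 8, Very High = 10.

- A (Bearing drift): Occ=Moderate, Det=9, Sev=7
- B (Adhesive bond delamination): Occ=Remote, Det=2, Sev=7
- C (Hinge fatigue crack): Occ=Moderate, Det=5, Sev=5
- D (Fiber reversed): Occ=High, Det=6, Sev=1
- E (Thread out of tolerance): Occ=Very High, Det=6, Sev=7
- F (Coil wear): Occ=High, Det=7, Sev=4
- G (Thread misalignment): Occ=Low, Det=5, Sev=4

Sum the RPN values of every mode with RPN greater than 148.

RPN = Severity × Occurrence × Detection:
  A: 7 × 6 × 9 = 378
  B: 7 × 1 × 2 = 14
  C: 5 × 6 × 5 = 150
  D: 1 × 8 × 6 = 48
  E: 7 × 10 × 6 = 420
  F: 4 × 8 × 7 = 224
  G: 4 × 3 × 5 = 60
RPN > 148: A (378), C (150), E (420), F (224).
Sum: 378 + 150 + 420 + 224 = 1172.

1172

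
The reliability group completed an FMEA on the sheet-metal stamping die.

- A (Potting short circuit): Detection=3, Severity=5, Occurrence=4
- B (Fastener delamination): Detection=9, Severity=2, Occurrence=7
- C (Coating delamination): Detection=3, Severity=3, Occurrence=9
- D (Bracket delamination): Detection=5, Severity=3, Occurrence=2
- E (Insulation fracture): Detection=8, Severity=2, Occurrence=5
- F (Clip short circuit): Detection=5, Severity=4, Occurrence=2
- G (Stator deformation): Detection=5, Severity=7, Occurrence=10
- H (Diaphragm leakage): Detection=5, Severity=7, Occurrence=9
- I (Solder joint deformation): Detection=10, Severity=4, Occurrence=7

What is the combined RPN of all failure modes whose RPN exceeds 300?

665

RPN = Severity × Occurrence × Detection:
  A: 5 × 4 × 3 = 60
  B: 2 × 7 × 9 = 126
  C: 3 × 9 × 3 = 81
  D: 3 × 2 × 5 = 30
  E: 2 × 5 × 8 = 80
  F: 4 × 2 × 5 = 40
  G: 7 × 10 × 5 = 350
  H: 7 × 9 × 5 = 315
  I: 4 × 7 × 10 = 280
RPN > 300: G (350), H (315).
Sum: 350 + 315 = 665.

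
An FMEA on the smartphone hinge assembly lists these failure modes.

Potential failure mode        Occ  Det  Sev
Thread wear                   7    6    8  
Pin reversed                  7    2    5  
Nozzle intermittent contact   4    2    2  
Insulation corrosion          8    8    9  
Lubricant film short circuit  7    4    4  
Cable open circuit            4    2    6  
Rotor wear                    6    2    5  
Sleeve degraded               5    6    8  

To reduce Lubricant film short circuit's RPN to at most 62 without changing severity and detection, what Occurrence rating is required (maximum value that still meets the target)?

3

Lubricant film short circuit: S=4, O=7, D=4 → current RPN = 112.
Fixed product = 16. Need 16 × O ≤ 62, so O ≤ 62/16 = 3.88.
Maximum integer Occurrence rating = 3 (gives RPN 48; O=4 would give 64 > 62).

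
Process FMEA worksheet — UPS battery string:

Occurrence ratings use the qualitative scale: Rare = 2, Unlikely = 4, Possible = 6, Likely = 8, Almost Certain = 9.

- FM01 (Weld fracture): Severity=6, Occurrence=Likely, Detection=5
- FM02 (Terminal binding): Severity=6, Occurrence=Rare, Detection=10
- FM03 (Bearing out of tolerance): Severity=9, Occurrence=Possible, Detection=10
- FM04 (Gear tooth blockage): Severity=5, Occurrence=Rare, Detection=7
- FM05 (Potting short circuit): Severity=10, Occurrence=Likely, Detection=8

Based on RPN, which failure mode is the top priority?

RPN = Severity × Occurrence × Detection:
  FM01: 6 × 8 × 5 = 240
  FM02: 6 × 2 × 10 = 120
  FM03: 9 × 6 × 10 = 540
  FM04: 5 × 2 × 7 = 70
  FM05: 10 × 8 × 8 = 640
Highest RPN is 640 → FM05.

FM05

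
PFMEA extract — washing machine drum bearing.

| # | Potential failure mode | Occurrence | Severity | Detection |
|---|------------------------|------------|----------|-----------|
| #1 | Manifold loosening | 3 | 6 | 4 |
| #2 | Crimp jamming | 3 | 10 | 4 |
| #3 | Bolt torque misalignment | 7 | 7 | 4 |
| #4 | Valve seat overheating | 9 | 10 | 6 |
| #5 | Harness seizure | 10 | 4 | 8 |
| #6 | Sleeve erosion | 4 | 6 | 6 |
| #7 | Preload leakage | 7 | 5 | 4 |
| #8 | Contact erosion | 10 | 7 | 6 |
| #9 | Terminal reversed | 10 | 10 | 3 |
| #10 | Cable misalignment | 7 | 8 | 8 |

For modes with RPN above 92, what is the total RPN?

RPN = Severity × Occurrence × Detection:
  #1: 6 × 3 × 4 = 72
  #2: 10 × 3 × 4 = 120
  #3: 7 × 7 × 4 = 196
  #4: 10 × 9 × 6 = 540
  #5: 4 × 10 × 8 = 320
  #6: 6 × 4 × 6 = 144
  #7: 5 × 7 × 4 = 140
  #8: 7 × 10 × 6 = 420
  #9: 10 × 10 × 3 = 300
  #10: 8 × 7 × 8 = 448
RPN > 92: #2 (120), #3 (196), #4 (540), #5 (320), #6 (144), #7 (140), #8 (420), #9 (300), #10 (448).
Sum: 120 + 196 + 540 + 320 + 144 + 140 + 420 + 300 + 448 = 2628.

2628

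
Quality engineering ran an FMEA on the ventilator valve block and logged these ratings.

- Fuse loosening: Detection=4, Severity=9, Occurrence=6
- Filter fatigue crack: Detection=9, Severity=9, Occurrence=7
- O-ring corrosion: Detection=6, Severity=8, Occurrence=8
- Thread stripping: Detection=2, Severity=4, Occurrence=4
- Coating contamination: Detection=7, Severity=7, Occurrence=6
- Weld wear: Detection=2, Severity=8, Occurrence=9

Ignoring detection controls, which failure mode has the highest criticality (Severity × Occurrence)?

Weld wear

Criticality = Severity × Occurrence:
  Fuse loosening: 9 × 6 = 54
  Filter fatigue crack: 9 × 7 = 63
  O-ring corrosion: 8 × 8 = 64
  Thread stripping: 4 × 4 = 16
  Coating contamination: 7 × 6 = 42
  Weld wear: 8 × 9 = 72
Highest criticality is 72 → Weld wear.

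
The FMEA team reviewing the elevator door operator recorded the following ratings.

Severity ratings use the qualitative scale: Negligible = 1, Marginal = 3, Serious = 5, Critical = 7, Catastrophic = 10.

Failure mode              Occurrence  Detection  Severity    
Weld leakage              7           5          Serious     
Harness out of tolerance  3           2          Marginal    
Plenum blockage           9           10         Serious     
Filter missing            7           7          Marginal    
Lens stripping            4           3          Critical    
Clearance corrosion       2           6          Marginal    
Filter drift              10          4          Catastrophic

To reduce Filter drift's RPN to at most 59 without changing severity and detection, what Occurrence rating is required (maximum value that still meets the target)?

1

Filter drift: S=10, O=10, D=4 → current RPN = 400.
Fixed product = 40. Need 40 × O ≤ 59, so O ≤ 59/40 = 1.48.
Maximum integer Occurrence rating = 1 (gives RPN 40; O=2 would give 80 > 59).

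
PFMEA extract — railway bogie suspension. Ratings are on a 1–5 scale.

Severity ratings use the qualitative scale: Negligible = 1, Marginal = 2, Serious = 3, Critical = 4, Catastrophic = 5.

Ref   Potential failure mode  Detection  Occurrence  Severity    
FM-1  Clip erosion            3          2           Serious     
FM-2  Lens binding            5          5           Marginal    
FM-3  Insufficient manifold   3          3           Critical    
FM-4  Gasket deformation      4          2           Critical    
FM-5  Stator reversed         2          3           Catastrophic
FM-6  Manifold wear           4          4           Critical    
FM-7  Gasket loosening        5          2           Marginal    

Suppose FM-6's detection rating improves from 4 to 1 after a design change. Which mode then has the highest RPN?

RPN = Severity × Occurrence × Detection:
  FM-1: 3 × 2 × 3 = 18
  FM-2: 2 × 5 × 5 = 50
  FM-3: 4 × 3 × 3 = 36
  FM-4: 4 × 2 × 4 = 32
  FM-5: 5 × 3 × 2 = 30
  FM-6: 4 × 4 × 4 = 64
  FM-7: 2 × 2 × 5 = 20
After action: FM-6 → 4 × 4 × 1 = 16.
Revised RPNs: FM-2=50, FM-3=36, FM-4=32, FM-5=30, FM-7=20, FM-1=18, FM-6=16.
Highest is now FM-2 (50).

FM-2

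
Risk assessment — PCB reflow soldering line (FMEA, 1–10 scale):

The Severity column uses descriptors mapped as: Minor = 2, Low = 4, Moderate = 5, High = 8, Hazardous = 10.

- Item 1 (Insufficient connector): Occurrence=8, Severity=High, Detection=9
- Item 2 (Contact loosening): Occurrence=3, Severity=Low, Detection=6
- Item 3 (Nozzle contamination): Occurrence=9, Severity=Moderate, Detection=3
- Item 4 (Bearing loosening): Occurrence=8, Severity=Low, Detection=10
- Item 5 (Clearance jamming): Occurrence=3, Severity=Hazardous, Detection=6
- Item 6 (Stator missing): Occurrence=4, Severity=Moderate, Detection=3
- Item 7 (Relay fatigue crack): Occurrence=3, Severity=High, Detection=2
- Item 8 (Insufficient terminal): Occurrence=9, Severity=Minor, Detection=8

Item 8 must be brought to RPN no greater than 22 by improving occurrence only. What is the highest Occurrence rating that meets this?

1

Item 8: S=2, O=9, D=8 → current RPN = 144.
Fixed product = 16. Need 16 × O ≤ 22, so O ≤ 22/16 = 1.38.
Maximum integer Occurrence rating = 1 (gives RPN 16; O=2 would give 32 > 22).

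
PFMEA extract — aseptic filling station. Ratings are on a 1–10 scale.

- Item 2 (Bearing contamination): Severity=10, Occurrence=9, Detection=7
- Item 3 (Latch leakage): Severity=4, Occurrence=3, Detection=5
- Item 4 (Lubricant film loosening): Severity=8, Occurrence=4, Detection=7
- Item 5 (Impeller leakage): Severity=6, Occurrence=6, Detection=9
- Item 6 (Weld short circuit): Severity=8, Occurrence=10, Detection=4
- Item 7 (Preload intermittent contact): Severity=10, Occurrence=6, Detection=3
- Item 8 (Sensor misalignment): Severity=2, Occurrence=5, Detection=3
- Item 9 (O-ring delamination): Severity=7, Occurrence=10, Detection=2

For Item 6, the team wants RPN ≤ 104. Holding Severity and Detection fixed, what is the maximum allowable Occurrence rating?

3

Item 6: S=8, O=10, D=4 → current RPN = 320.
Fixed product = 32. Need 32 × O ≤ 104, so O ≤ 104/32 = 3.25.
Maximum integer Occurrence rating = 3 (gives RPN 96; O=4 would give 128 > 104).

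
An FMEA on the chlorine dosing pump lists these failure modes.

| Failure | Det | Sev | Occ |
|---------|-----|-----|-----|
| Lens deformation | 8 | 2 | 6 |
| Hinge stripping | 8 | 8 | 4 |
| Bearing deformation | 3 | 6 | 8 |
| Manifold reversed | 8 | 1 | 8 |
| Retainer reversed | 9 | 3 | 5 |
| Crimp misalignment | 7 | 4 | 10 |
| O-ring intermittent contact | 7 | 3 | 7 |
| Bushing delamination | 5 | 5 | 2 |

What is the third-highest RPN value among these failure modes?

RPN = Severity × Occurrence × Detection:
  Lens deformation: 2 × 6 × 8 = 96
  Hinge stripping: 8 × 4 × 8 = 256
  Bearing deformation: 6 × 8 × 3 = 144
  Manifold reversed: 1 × 8 × 8 = 64
  Retainer reversed: 3 × 5 × 9 = 135
  Crimp misalignment: 4 × 10 × 7 = 280
  O-ring intermittent contact: 3 × 7 × 7 = 147
  Bushing delamination: 5 × 2 × 5 = 50
Sorted descending: 280, 256, 147, 144, 135, 96, 64, 50.
The third-highest RPN is 147 (O-ring intermittent contact).

147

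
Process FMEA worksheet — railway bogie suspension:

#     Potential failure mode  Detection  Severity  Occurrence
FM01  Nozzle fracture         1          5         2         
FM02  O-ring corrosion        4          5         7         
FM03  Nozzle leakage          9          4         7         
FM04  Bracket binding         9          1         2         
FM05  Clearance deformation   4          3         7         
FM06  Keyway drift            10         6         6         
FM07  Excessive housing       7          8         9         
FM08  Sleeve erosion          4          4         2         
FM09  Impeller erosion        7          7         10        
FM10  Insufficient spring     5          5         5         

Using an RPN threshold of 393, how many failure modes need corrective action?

RPN = Severity × Occurrence × Detection:
  FM01: 5 × 2 × 1 = 10
  FM02: 5 × 7 × 4 = 140
  FM03: 4 × 7 × 9 = 252
  FM04: 1 × 2 × 9 = 18
  FM05: 3 × 7 × 4 = 84
  FM06: 6 × 6 × 10 = 360
  FM07: 8 × 9 × 7 = 504
  FM08: 4 × 2 × 4 = 32
  FM09: 7 × 10 × 7 = 490
  FM10: 5 × 5 × 5 = 125
Modes with RPN ≥ 393: FM07 (504), FM09 (490) → 2.

2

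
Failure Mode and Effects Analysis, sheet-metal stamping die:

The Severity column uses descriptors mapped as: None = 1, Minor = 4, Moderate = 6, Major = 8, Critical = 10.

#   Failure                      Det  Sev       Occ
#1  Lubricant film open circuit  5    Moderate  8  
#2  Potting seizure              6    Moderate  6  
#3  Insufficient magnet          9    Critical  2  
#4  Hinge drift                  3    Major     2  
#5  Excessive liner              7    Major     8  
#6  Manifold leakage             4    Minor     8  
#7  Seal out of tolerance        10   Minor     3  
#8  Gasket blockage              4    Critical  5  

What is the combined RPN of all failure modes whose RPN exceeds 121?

1412

RPN = Severity × Occurrence × Detection:
  #1: 6 × 8 × 5 = 240
  #2: 6 × 6 × 6 = 216
  #3: 10 × 2 × 9 = 180
  #4: 8 × 2 × 3 = 48
  #5: 8 × 8 × 7 = 448
  #6: 4 × 8 × 4 = 128
  #7: 4 × 3 × 10 = 120
  #8: 10 × 5 × 4 = 200
RPN > 121: #1 (240), #2 (216), #3 (180), #5 (448), #6 (128), #8 (200).
Sum: 240 + 216 + 180 + 448 + 128 + 200 = 1412.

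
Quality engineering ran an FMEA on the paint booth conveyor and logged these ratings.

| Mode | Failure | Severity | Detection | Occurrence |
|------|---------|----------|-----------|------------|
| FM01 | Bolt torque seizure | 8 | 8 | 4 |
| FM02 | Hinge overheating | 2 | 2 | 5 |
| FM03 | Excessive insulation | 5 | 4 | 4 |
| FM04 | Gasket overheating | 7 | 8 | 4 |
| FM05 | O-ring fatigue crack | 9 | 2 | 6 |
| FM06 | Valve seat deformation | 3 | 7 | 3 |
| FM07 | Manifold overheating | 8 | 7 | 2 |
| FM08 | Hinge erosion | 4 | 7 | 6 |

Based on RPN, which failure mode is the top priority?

RPN = Severity × Occurrence × Detection:
  FM01: 8 × 4 × 8 = 256
  FM02: 2 × 5 × 2 = 20
  FM03: 5 × 4 × 4 = 80
  FM04: 7 × 4 × 8 = 224
  FM05: 9 × 6 × 2 = 108
  FM06: 3 × 3 × 7 = 63
  FM07: 8 × 2 × 7 = 112
  FM08: 4 × 6 × 7 = 168
Highest RPN is 256 → FM01.

FM01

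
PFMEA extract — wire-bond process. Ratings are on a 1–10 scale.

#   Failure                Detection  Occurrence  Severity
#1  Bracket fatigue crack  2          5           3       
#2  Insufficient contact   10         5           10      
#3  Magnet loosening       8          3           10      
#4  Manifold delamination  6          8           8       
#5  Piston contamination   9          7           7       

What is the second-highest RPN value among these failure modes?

RPN = Severity × Occurrence × Detection:
  #1: 3 × 5 × 2 = 30
  #2: 10 × 5 × 10 = 500
  #3: 10 × 3 × 8 = 240
  #4: 8 × 8 × 6 = 384
  #5: 7 × 7 × 9 = 441
Sorted descending: 500, 441, 384, 240, 30.
The second-highest RPN is 441 (#5).

441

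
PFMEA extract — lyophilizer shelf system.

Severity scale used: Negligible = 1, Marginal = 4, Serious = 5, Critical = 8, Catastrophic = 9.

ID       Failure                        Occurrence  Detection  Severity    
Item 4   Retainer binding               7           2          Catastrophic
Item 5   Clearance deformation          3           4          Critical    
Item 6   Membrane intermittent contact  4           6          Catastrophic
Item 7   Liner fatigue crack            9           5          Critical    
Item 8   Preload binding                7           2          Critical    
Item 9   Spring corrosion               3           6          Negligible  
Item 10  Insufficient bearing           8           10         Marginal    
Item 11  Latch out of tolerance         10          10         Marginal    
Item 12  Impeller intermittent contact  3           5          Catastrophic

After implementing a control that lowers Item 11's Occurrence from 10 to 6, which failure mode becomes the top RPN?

RPN = Severity × Occurrence × Detection:
  Item 4: 9 × 7 × 2 = 126
  Item 5: 8 × 3 × 4 = 96
  Item 6: 9 × 4 × 6 = 216
  Item 7: 8 × 9 × 5 = 360
  Item 8: 8 × 7 × 2 = 112
  Item 9: 1 × 3 × 6 = 18
  Item 10: 4 × 8 × 10 = 320
  Item 11: 4 × 10 × 10 = 400
  Item 12: 9 × 3 × 5 = 135
After action: Item 11 → 4 × 6 × 10 = 240.
Revised RPNs: Item 7=360, Item 10=320, Item 11=240, Item 6=216, Item 12=135, Item 4=126, Item 8=112, Item 5=96, Item 9=18.
Highest is now Item 7 (360).

Item 7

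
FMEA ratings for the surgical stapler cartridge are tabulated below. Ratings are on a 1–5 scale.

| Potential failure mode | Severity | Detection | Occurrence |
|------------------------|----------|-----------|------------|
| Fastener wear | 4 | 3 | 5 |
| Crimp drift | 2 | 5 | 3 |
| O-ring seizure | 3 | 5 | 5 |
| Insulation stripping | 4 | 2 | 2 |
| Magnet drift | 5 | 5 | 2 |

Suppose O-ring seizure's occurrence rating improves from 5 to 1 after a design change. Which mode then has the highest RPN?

Fastener wear

RPN = Severity × Occurrence × Detection:
  Fastener wear: 4 × 5 × 3 = 60
  Crimp drift: 2 × 3 × 5 = 30
  O-ring seizure: 3 × 5 × 5 = 75
  Insulation stripping: 4 × 2 × 2 = 16
  Magnet drift: 5 × 2 × 5 = 50
After action: O-ring seizure → 3 × 1 × 5 = 15.
Revised RPNs: Fastener wear=60, Magnet drift=50, Crimp drift=30, Insulation stripping=16, O-ring seizure=15.
Highest is now Fastener wear (60).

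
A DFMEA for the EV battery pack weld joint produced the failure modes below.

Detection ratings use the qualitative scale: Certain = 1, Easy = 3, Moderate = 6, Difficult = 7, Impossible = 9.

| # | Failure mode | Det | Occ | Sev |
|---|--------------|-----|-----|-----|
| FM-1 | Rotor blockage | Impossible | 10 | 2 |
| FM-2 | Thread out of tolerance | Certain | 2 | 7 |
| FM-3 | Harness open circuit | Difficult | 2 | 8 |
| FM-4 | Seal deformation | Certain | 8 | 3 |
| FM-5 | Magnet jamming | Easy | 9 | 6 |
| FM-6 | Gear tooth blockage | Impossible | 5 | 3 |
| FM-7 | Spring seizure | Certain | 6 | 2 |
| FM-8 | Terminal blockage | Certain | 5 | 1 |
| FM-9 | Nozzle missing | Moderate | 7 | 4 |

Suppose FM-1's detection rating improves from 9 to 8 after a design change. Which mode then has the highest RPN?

FM-9

RPN = Severity × Occurrence × Detection:
  FM-1: 2 × 10 × 9 = 180
  FM-2: 7 × 2 × 1 = 14
  FM-3: 8 × 2 × 7 = 112
  FM-4: 3 × 8 × 1 = 24
  FM-5: 6 × 9 × 3 = 162
  FM-6: 3 × 5 × 9 = 135
  FM-7: 2 × 6 × 1 = 12
  FM-8: 1 × 5 × 1 = 5
  FM-9: 4 × 7 × 6 = 168
After action: FM-1 → 2 × 10 × 8 = 160.
Revised RPNs: FM-9=168, FM-5=162, FM-1=160, FM-6=135, FM-3=112, FM-4=24, FM-2=14, FM-7=12, FM-8=5.
Highest is now FM-9 (168).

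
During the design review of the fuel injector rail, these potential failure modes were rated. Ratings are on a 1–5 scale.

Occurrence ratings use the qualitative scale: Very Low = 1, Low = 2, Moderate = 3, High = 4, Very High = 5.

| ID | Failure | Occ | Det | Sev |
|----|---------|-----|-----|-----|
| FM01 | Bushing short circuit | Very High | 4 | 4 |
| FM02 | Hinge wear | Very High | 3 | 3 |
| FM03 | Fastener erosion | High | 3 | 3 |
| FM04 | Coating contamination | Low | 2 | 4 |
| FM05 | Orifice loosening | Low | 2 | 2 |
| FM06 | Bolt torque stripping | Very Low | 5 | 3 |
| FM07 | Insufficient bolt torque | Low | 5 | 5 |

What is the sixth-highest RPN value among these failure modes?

15

RPN = Severity × Occurrence × Detection:
  FM01: 4 × 5 × 4 = 80
  FM02: 3 × 5 × 3 = 45
  FM03: 3 × 4 × 3 = 36
  FM04: 4 × 2 × 2 = 16
  FM05: 2 × 2 × 2 = 8
  FM06: 3 × 1 × 5 = 15
  FM07: 5 × 2 × 5 = 50
Sorted descending: 80, 50, 45, 36, 16, 15, 8.
The sixth-highest RPN is 15 (FM06).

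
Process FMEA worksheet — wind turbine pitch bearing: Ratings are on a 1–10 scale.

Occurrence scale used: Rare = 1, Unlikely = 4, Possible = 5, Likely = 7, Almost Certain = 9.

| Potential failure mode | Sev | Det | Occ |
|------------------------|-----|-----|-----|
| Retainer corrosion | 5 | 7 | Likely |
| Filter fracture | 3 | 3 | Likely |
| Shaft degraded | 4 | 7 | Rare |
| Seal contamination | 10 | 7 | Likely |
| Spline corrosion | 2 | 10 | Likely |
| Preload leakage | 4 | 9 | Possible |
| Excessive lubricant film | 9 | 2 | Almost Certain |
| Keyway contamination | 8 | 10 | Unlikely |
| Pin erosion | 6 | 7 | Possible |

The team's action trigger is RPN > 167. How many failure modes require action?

RPN = Severity × Occurrence × Detection:
  Retainer corrosion: 5 × 7 × 7 = 245
  Filter fracture: 3 × 7 × 3 = 63
  Shaft degraded: 4 × 1 × 7 = 28
  Seal contamination: 10 × 7 × 7 = 490
  Spline corrosion: 2 × 7 × 10 = 140
  Preload leakage: 4 × 5 × 9 = 180
  Excessive lubricant film: 9 × 9 × 2 = 162
  Keyway contamination: 8 × 4 × 10 = 320
  Pin erosion: 6 × 5 × 7 = 210
Modes with RPN > 167: Retainer corrosion (245), Seal contamination (490), Preload leakage (180), Keyway contamination (320), Pin erosion (210) → 5.

5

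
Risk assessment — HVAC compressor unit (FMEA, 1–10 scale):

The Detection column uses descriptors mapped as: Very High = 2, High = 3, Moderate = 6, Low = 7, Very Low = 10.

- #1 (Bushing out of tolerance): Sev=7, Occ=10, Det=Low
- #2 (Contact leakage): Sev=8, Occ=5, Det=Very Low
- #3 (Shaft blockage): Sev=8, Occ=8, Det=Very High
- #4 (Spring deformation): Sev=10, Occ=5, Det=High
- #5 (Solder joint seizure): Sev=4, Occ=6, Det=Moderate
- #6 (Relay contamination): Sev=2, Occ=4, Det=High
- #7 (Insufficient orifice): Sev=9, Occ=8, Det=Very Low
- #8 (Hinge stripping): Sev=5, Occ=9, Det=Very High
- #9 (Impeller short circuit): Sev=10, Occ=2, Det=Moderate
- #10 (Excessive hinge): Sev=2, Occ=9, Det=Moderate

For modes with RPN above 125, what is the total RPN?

2032

RPN = Severity × Occurrence × Detection:
  #1: 7 × 10 × 7 = 490
  #2: 8 × 5 × 10 = 400
  #3: 8 × 8 × 2 = 128
  #4: 10 × 5 × 3 = 150
  #5: 4 × 6 × 6 = 144
  #6: 2 × 4 × 3 = 24
  #7: 9 × 8 × 10 = 720
  #8: 5 × 9 × 2 = 90
  #9: 10 × 2 × 6 = 120
  #10: 2 × 9 × 6 = 108
RPN > 125: #1 (490), #2 (400), #3 (128), #4 (150), #5 (144), #7 (720).
Sum: 490 + 400 + 128 + 150 + 144 + 720 = 2032.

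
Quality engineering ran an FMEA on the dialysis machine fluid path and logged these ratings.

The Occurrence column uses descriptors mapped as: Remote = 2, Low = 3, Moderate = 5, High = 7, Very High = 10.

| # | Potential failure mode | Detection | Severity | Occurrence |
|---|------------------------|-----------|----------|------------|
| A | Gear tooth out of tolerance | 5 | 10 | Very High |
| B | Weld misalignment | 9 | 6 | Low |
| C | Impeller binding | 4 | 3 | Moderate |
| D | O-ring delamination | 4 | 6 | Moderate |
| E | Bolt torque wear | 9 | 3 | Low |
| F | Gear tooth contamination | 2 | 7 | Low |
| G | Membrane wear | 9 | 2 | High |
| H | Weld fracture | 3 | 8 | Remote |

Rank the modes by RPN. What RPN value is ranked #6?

60

RPN = Severity × Occurrence × Detection:
  A: 10 × 10 × 5 = 500
  B: 6 × 3 × 9 = 162
  C: 3 × 5 × 4 = 60
  D: 6 × 5 × 4 = 120
  E: 3 × 3 × 9 = 81
  F: 7 × 3 × 2 = 42
  G: 2 × 7 × 9 = 126
  H: 8 × 2 × 3 = 48
Sorted descending: 500, 162, 126, 120, 81, 60, 48, 42.
The sixth-highest RPN is 60 (C).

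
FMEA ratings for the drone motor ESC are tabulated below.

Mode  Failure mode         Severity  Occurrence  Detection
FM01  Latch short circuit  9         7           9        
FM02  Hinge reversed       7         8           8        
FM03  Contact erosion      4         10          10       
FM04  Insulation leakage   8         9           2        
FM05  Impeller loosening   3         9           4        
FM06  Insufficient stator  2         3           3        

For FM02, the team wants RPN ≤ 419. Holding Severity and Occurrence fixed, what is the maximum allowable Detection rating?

FM02: S=7, O=8, D=8 → current RPN = 448.
Fixed product = 56. Need 56 × D ≤ 419, so D ≤ 419/56 = 7.48.
Maximum integer Detection rating = 7 (gives RPN 392; D=8 would give 448 > 419).

7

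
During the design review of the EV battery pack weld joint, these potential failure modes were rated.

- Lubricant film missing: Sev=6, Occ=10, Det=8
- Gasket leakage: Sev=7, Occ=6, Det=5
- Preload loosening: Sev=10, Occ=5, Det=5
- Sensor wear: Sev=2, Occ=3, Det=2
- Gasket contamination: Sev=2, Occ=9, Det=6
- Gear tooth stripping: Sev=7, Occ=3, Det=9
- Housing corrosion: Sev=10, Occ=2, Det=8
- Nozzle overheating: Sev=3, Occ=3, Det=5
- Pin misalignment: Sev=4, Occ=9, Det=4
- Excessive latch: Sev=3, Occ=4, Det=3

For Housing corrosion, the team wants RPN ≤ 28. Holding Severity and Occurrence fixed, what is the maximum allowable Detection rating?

1

Housing corrosion: S=10, O=2, D=8 → current RPN = 160.
Fixed product = 20. Need 20 × D ≤ 28, so D ≤ 28/20 = 1.40.
Maximum integer Detection rating = 1 (gives RPN 20; D=2 would give 40 > 28).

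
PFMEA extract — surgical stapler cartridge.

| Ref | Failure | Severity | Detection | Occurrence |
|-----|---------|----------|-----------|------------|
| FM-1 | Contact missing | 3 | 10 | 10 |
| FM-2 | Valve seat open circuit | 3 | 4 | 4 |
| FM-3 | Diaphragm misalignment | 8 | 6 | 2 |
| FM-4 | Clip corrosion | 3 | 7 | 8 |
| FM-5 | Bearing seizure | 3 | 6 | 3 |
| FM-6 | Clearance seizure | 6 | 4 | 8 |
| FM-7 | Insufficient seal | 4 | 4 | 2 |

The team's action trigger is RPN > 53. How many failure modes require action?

RPN = Severity × Occurrence × Detection:
  FM-1: 3 × 10 × 10 = 300
  FM-2: 3 × 4 × 4 = 48
  FM-3: 8 × 2 × 6 = 96
  FM-4: 3 × 8 × 7 = 168
  FM-5: 3 × 3 × 6 = 54
  FM-6: 6 × 8 × 4 = 192
  FM-7: 4 × 2 × 4 = 32
Modes with RPN > 53: FM-1 (300), FM-3 (96), FM-4 (168), FM-5 (54), FM-6 (192) → 5.

5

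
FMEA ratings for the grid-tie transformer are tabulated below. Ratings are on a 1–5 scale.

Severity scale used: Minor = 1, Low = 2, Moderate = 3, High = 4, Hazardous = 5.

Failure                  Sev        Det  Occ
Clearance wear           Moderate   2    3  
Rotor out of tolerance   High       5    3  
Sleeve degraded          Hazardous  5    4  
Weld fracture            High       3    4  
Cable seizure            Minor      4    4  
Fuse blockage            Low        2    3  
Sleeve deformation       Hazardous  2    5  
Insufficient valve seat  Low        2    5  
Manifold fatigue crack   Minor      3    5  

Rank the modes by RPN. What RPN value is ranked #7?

RPN = Severity × Occurrence × Detection:
  Clearance wear: 3 × 3 × 2 = 18
  Rotor out of tolerance: 4 × 3 × 5 = 60
  Sleeve degraded: 5 × 4 × 5 = 100
  Weld fracture: 4 × 4 × 3 = 48
  Cable seizure: 1 × 4 × 4 = 16
  Fuse blockage: 2 × 3 × 2 = 12
  Sleeve deformation: 5 × 5 × 2 = 50
  Insufficient valve seat: 2 × 5 × 2 = 20
  Manifold fatigue crack: 1 × 5 × 3 = 15
Sorted descending: 100, 60, 50, 48, 20, 18, 16, 15, 12.
The seventh-highest RPN is 16 (Cable seizure).

16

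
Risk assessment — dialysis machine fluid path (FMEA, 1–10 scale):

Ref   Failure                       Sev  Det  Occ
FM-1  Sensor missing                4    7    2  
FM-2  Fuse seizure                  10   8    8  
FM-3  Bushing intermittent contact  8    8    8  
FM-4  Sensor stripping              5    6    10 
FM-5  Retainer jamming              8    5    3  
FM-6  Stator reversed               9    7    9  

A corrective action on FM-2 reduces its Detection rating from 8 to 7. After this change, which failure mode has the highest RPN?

FM-6

RPN = Severity × Occurrence × Detection:
  FM-1: 4 × 2 × 7 = 56
  FM-2: 10 × 8 × 8 = 640
  FM-3: 8 × 8 × 8 = 512
  FM-4: 5 × 10 × 6 = 300
  FM-5: 8 × 3 × 5 = 120
  FM-6: 9 × 9 × 7 = 567
After action: FM-2 → 10 × 8 × 7 = 560.
Revised RPNs: FM-6=567, FM-2=560, FM-3=512, FM-4=300, FM-5=120, FM-1=56.
Highest is now FM-6 (567).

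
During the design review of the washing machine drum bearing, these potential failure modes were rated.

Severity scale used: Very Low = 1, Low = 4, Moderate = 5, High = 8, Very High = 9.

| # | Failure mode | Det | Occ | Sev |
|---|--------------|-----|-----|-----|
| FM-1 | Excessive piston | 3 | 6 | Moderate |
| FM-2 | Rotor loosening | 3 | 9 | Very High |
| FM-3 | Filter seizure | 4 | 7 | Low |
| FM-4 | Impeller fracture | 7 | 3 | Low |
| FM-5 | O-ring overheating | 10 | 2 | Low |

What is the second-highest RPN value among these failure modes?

112

RPN = Severity × Occurrence × Detection:
  FM-1: 5 × 6 × 3 = 90
  FM-2: 9 × 9 × 3 = 243
  FM-3: 4 × 7 × 4 = 112
  FM-4: 4 × 3 × 7 = 84
  FM-5: 4 × 2 × 10 = 80
Sorted descending: 243, 112, 90, 84, 80.
The second-highest RPN is 112 (FM-3).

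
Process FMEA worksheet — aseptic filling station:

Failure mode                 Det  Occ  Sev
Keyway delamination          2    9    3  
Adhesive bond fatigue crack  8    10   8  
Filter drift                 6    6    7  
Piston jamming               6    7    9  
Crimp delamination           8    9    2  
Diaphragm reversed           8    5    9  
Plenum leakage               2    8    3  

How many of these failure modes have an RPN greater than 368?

RPN = Severity × Occurrence × Detection:
  Keyway delamination: 3 × 9 × 2 = 54
  Adhesive bond fatigue crack: 8 × 10 × 8 = 640
  Filter drift: 7 × 6 × 6 = 252
  Piston jamming: 9 × 7 × 6 = 378
  Crimp delamination: 2 × 9 × 8 = 144
  Diaphragm reversed: 9 × 5 × 8 = 360
  Plenum leakage: 3 × 8 × 2 = 48
Modes with RPN > 368: Adhesive bond fatigue crack (640), Piston jamming (378) → 2.

2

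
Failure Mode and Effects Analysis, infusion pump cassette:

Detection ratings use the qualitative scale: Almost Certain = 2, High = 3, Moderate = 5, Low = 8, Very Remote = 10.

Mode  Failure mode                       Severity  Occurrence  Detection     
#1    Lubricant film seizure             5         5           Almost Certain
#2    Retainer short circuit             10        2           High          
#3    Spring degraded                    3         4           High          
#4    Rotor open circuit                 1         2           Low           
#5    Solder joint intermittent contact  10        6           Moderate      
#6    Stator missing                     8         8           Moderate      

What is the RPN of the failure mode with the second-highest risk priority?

300

RPN = Severity × Occurrence × Detection:
  #1: 5 × 5 × 2 = 50
  #2: 10 × 2 × 3 = 60
  #3: 3 × 4 × 3 = 36
  #4: 1 × 2 × 8 = 16
  #5: 10 × 6 × 5 = 300
  #6: 8 × 8 × 5 = 320
Sorted descending: 320, 300, 60, 50, 36, 16.
The second-highest RPN is 300 (#5).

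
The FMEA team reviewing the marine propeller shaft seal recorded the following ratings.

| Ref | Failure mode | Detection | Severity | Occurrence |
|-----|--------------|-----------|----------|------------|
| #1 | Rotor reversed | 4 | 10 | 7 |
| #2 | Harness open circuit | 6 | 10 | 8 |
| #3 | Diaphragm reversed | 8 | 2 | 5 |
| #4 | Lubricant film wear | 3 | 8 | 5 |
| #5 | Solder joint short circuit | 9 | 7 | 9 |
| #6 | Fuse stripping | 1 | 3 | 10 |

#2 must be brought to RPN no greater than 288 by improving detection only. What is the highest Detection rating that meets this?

3

#2: S=10, O=8, D=6 → current RPN = 480.
Fixed product = 80. Need 80 × D ≤ 288, so D ≤ 288/80 = 3.60.
Maximum integer Detection rating = 3 (gives RPN 240; D=4 would give 320 > 288).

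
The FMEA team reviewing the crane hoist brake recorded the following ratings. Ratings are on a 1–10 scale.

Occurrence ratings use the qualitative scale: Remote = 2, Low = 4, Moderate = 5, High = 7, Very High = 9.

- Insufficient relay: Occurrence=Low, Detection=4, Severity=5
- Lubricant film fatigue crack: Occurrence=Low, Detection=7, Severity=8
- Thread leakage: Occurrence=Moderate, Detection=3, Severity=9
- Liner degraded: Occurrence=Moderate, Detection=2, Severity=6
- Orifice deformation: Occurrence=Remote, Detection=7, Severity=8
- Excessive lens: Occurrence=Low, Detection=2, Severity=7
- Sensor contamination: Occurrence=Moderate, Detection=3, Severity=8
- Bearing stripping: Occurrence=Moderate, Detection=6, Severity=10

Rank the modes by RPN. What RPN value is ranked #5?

112

RPN = Severity × Occurrence × Detection:
  Insufficient relay: 5 × 4 × 4 = 80
  Lubricant film fatigue crack: 8 × 4 × 7 = 224
  Thread leakage: 9 × 5 × 3 = 135
  Liner degraded: 6 × 5 × 2 = 60
  Orifice deformation: 8 × 2 × 7 = 112
  Excessive lens: 7 × 4 × 2 = 56
  Sensor contamination: 8 × 5 × 3 = 120
  Bearing stripping: 10 × 5 × 6 = 300
Sorted descending: 300, 224, 135, 120, 112, 80, 60, 56.
The fifth-highest RPN is 112 (Orifice deformation).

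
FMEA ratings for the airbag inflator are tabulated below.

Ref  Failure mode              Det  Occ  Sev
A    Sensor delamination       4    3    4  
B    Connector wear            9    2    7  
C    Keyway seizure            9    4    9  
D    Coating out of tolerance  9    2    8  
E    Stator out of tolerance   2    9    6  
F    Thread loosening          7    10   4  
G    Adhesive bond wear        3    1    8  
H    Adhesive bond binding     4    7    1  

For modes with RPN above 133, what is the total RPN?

748

RPN = Severity × Occurrence × Detection:
  A: 4 × 3 × 4 = 48
  B: 7 × 2 × 9 = 126
  C: 9 × 4 × 9 = 324
  D: 8 × 2 × 9 = 144
  E: 6 × 9 × 2 = 108
  F: 4 × 10 × 7 = 280
  G: 8 × 1 × 3 = 24
  H: 1 × 7 × 4 = 28
RPN > 133: C (324), D (144), F (280).
Sum: 324 + 144 + 280 = 748.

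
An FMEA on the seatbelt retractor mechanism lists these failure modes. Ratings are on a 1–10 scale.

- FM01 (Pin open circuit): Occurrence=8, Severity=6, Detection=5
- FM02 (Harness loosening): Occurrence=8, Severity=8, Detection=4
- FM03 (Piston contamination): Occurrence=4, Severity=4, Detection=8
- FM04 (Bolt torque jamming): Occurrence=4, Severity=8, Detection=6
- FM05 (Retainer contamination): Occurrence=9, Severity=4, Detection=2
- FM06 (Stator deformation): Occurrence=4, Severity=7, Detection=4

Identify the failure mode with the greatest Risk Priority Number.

FM02

RPN = Severity × Occurrence × Detection:
  FM01: 6 × 8 × 5 = 240
  FM02: 8 × 8 × 4 = 256
  FM03: 4 × 4 × 8 = 128
  FM04: 8 × 4 × 6 = 192
  FM05: 4 × 9 × 2 = 72
  FM06: 7 × 4 × 4 = 112
Highest RPN is 256 → FM02.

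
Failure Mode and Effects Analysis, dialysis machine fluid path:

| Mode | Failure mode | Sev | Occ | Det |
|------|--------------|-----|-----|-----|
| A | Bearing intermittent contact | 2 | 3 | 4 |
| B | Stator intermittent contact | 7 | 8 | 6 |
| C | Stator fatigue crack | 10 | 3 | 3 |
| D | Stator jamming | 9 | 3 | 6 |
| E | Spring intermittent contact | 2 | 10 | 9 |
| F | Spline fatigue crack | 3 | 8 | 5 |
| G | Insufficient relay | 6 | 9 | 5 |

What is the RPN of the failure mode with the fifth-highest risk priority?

RPN = Severity × Occurrence × Detection:
  A: 2 × 3 × 4 = 24
  B: 7 × 8 × 6 = 336
  C: 10 × 3 × 3 = 90
  D: 9 × 3 × 6 = 162
  E: 2 × 10 × 9 = 180
  F: 3 × 8 × 5 = 120
  G: 6 × 9 × 5 = 270
Sorted descending: 336, 270, 180, 162, 120, 90, 24.
The fifth-highest RPN is 120 (F).

120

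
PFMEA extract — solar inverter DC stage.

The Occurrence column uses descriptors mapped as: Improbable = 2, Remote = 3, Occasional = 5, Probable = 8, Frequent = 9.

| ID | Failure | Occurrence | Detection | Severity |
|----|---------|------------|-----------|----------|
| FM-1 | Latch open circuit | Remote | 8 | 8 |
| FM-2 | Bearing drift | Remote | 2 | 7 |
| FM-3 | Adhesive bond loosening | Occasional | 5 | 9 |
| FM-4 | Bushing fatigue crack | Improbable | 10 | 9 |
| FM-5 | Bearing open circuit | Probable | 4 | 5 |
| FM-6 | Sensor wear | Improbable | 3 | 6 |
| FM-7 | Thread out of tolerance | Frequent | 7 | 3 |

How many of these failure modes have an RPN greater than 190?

RPN = Severity × Occurrence × Detection:
  FM-1: 8 × 3 × 8 = 192
  FM-2: 7 × 3 × 2 = 42
  FM-3: 9 × 5 × 5 = 225
  FM-4: 9 × 2 × 10 = 180
  FM-5: 5 × 8 × 4 = 160
  FM-6: 6 × 2 × 3 = 36
  FM-7: 3 × 9 × 7 = 189
Modes with RPN > 190: FM-1 (192), FM-3 (225) → 2.

2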